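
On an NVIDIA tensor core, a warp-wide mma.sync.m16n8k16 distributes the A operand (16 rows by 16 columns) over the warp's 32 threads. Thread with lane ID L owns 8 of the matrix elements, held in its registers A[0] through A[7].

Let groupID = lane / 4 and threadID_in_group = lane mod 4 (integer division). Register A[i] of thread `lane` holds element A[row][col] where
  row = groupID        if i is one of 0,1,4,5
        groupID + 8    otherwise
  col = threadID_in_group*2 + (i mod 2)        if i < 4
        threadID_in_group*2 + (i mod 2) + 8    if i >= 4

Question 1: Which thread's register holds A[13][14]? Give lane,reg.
23,6

r: 13->gid=5,r8=1  c: 14->c8=1,tid=3,i&1=0
L=5*4+3=23  i=1*4+1*2+0=6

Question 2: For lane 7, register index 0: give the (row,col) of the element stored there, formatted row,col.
lane 7: gr=1 (7/4), th=3 (7%4)
i=0: r=1+0=1, c=3*2+0+0=6

1,6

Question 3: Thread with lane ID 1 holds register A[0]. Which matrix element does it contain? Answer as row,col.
lane 1: G=0 (1/4), T=1 (1%4)
i=0: r=0+0=0, c=1*2+0+0=2

0,2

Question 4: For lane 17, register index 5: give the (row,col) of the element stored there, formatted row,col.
4,11

L=17->gid=17>>2=4, tid=17&3=1
[5]->row 4+0=4  col 1·2+1+8=11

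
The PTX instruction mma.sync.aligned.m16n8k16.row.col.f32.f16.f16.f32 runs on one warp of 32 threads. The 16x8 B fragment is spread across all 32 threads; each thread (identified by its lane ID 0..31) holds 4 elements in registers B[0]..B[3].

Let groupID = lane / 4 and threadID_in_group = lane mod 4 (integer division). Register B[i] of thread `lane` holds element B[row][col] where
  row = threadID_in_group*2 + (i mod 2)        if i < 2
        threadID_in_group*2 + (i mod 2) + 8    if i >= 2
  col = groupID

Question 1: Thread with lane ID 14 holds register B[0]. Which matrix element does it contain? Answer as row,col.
4,3

14: gr=3,th=2
[0] (2*2+0+0,3) = (4,3)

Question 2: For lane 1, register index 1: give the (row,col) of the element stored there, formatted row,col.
lane 1->1/4=0, 1 mod 4=1
i=1  r:2·1+1+0->3  c:0

3,0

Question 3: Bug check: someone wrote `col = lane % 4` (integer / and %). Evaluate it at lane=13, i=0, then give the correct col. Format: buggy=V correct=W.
`lane % 4`[13,0]→1
lane 13: G=3 (13/4), T=1 (13%4)
i=0: r=1*2+0+0=2, c=G=3
col: 1 vs 3

buggy=1 correct=3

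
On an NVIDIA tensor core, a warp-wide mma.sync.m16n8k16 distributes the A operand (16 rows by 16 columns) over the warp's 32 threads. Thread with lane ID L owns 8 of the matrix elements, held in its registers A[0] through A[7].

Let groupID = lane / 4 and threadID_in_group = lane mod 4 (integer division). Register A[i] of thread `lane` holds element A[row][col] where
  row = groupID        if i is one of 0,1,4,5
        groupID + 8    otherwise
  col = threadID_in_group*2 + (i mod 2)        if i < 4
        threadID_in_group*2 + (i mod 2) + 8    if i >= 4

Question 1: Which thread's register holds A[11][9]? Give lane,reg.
12,7

r=11→G=3,rhi=1  c=9→chi=1,T=0,p=1
L=3*4+0=12  i=1*4+1*2+1=7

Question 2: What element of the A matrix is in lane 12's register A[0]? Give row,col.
3,0

12: grp=3,tig=0
[0] (3+0,0*2+0+0) = (3,0)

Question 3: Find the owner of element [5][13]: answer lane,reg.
r: 5->gid=5,r8=0  c: 13->c8=1,tid=2,i&1=1
L=5*4+2=22  i=1*4+0*2+1=5

22,5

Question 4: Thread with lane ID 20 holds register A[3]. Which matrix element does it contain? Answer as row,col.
13,1

20: grp=5,tig=0
[3] (5+8,0*2+1+0) = (13,1)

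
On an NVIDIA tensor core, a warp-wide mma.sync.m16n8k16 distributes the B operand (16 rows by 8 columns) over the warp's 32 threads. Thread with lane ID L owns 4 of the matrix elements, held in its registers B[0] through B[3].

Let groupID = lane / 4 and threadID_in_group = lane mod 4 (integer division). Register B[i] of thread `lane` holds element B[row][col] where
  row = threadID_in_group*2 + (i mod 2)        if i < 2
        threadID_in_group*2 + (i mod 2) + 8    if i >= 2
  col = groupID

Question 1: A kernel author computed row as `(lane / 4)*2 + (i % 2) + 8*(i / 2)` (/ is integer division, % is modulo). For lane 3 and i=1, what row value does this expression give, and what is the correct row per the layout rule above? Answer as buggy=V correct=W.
`(lane / 4)*2 + (i % 2) + 8*(i / 2)`[3,1]->1
lane 3->3/4=0, 3 mod 4=3
i=1  r:2·3+1+0->7  c:0
row: 1 vs 7

buggy=1 correct=7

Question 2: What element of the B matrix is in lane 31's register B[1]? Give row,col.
lane 31->31/4=7, 31 mod 4=3
i=1  r:2·3+1+0->7  c:7

7,7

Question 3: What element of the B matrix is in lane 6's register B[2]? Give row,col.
12,1

lane 6: G=1 (6/4), T=2 (6%4)
i=2: r=2*2+0+8=12, c=G=1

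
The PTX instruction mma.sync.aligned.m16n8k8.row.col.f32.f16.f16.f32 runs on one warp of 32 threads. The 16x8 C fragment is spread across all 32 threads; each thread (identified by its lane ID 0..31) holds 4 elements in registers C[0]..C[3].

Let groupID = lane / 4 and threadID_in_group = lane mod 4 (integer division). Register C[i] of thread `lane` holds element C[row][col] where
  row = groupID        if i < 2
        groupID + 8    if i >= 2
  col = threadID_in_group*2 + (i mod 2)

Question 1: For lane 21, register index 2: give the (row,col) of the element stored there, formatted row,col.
lane 21⇒21/4=5, 21 mod 4=1
i=2  r:5+8⇒13  c:2·1+0⇒2

13,2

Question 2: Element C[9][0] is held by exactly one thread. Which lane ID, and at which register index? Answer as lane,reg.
r: 9->gid=1,r8=1  c: 0->tid=0,i&1=0
L=1*4+0=4  i=1*2+0=2

4,2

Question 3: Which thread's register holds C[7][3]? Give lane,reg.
r=7->g=7,rb=0  c=3->t=1,b0=1
L=7*4+1=29  i=0*2+1=1

29,1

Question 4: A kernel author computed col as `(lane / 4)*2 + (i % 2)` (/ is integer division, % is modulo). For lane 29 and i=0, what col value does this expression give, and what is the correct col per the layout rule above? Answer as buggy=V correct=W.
`(lane / 4)*2 + (i % 2)`[29,0]->14
L=29->gid=29>>2=7, tid=29&3=1
[0]->row 7+0=7  col 1·2+0=2
col: 14 vs 2

buggy=14 correct=2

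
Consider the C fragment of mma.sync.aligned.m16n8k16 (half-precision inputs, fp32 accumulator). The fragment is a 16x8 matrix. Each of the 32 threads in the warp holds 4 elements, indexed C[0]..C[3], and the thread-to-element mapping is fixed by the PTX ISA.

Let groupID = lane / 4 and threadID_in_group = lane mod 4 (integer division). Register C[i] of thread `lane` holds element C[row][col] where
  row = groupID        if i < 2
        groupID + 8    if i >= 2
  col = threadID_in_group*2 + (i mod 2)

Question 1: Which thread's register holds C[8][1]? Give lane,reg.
r=8⇒gr=0,Rb=1  c=1⇒th=0,odd=1
L=0*4+0=0  i=1*2+1=3

0,3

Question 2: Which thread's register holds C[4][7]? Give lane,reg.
r: 4->gid=4,r8=0  c: 7->tid=3,i&1=1
L=4*4+3=19  i=0*2+1=1

19,1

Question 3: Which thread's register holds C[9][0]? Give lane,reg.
r=9⇒gr=1,Rb=1  c=0⇒th=0,odd=0
L=1*4+0=4  i=1*2+0=2

4,2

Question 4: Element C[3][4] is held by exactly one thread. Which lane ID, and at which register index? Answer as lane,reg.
r=3→G=3,rhi=0  c=4→T=2,p=0
L=3*4+2=14  i=0*2+0=0

14,0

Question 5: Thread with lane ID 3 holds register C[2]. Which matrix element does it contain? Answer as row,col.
L=3->gid=3>>2=0, tid=3&3=3
[2]->row 0+8=8  col 3·2+0=6

8,6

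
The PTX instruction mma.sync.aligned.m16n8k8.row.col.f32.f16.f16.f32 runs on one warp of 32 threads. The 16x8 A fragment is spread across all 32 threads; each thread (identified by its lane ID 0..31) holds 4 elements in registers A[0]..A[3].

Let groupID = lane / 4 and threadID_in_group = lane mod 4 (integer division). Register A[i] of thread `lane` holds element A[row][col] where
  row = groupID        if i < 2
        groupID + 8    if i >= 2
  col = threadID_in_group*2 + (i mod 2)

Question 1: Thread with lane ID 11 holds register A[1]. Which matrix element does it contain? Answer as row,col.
lane 11⇒11/4=2, 11 mod 4=3
i=1  r:2+0⇒2  c:2·3+1⇒7

2,7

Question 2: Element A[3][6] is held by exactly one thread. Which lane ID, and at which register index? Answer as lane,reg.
15,0

r=3->g=3,rb=0  c=6->t=3,b0=0
L=3*4+3=15  i=0*2+0=0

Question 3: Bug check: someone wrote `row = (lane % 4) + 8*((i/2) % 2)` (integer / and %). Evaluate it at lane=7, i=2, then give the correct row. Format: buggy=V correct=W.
`(lane % 4) + 8*((i/2) % 2)`[7,2]→11
lane 7: G=1 (7/4), T=3 (7%4)
i=2: r=1+8=9, c=3*2+0=6
row: 11 vs 9

buggy=11 correct=9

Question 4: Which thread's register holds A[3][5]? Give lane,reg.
r=3->g=3,rb=0  c=5->t=2,b0=1
L=3*4+2=14  i=0*2+1=1

14,1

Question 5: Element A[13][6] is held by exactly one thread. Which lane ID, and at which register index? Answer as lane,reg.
23,2

r=13⇒gr=5,Rb=1  c=6⇒th=3,odd=0
L=5*4+3=23  i=1*2+0=2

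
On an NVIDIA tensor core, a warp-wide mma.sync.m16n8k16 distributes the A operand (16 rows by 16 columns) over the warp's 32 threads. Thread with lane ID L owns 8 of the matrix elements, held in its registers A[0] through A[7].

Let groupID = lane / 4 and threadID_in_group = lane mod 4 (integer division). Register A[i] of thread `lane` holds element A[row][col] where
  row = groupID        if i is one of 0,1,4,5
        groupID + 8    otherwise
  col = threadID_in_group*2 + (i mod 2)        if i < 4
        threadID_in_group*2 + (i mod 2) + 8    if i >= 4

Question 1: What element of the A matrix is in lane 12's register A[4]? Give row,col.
12: gr=3,th=0
[4] (3+0,0*2+0+8) = (3,8)

3,8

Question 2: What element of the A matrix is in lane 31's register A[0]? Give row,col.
7,6

lane 31=>31/4=7, 31 mod 4=3
i=0  r:7+0=>7  c:2·3+0+0=>6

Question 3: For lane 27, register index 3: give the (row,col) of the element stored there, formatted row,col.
L=27->gid=27>>2=6, tid=27&3=3
[3]->row 6+8=14  col 3·2+1+0=7

14,7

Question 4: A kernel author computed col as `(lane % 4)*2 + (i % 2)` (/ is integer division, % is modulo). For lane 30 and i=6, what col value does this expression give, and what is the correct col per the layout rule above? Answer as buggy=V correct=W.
`(lane % 4)*2 + (i % 2)`[30,6]→4
lane 30→30/4=7, 30 mod 4=2
i=6  r:7+8→15  c:2·2+0+8→12
col: 4 vs 12

buggy=4 correct=12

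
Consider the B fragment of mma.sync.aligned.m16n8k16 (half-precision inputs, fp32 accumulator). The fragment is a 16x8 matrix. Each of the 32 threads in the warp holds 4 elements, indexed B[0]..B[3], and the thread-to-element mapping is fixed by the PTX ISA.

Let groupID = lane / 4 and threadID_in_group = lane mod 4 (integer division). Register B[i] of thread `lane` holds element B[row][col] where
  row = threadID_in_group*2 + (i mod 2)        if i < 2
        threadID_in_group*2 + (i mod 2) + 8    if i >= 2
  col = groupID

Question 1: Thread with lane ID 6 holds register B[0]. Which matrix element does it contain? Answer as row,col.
lane 6->6/4=1, 6 mod 4=2
i=0  r:2·2+0+0->4  c:1

4,1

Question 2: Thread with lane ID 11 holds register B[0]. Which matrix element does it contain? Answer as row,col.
lane 11→11/4=2, 11 mod 4=3
i=0  r:2·3+0+0→6  c:2

6,2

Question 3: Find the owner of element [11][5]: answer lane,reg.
c: 5->gid=5  r: 11->r8=1,tid=1,i&1=1
L=5*4+1=21  i=1*2+1=3

21,3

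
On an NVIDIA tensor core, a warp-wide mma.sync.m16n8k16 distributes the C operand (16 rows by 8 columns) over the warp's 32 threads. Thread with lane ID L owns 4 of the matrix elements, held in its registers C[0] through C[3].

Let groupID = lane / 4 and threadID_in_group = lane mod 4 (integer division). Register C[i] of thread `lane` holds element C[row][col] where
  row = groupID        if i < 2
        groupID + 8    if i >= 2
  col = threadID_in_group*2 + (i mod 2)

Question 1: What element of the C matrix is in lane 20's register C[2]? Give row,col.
L=20→G=20>>2=5, T=20&3=0
[2]→row 5+8=13  col 0·2+0=0

13,0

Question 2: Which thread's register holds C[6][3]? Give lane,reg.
r: 6->gid=6,r8=0  c: 3->tid=1,i&1=1
L=6*4+1=25  i=0*2+1=1

25,1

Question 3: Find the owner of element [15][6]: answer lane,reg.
r=15→G=7,rhi=1  c=6→T=3,p=0
L=7*4+3=31  i=1*2+0=2

31,2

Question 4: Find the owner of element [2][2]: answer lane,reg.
r=2→G=2,rhi=0  c=2→T=1,p=0
L=2*4+1=9  i=0*2+0=0

9,0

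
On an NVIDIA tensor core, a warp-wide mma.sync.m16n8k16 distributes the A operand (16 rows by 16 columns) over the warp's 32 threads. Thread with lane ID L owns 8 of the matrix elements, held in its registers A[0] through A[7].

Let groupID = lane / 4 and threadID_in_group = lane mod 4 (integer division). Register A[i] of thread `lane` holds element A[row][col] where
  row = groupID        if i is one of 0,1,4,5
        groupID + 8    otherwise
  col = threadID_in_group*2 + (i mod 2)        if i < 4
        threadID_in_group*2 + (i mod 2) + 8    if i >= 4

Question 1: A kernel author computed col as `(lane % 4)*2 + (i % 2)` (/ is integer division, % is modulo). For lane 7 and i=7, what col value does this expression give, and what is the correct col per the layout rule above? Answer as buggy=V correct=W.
buggy=7 correct=15

`(lane % 4)*2 + (i % 2)`[7,7]->7
lane 7: gid=1 (7/4), tid=3 (7%4)
i=7: r=1+8=9, c=3*2+1+8=15
col: 7 vs 15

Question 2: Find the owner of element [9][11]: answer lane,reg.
r: 9->gid=1,r8=1  c: 11->c8=1,tid=1,i&1=1
L=1*4+1=5  i=1*4+1*2+1=7

5,7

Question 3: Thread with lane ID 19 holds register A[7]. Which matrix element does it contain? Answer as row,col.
12,15

19: g=4,t=3
[7] (4+8,3*2+1+8) = (12,15)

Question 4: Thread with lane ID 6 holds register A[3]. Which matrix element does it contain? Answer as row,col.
9,5

L=6->g=6>>2=1, t=6&3=2
[3]->row 1+8=9  col 2·2+1+0=5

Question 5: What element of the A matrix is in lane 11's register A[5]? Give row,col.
L=11->g=11>>2=2, t=11&3=3
[5]->row 2+0=2  col 3·2+1+8=15

2,15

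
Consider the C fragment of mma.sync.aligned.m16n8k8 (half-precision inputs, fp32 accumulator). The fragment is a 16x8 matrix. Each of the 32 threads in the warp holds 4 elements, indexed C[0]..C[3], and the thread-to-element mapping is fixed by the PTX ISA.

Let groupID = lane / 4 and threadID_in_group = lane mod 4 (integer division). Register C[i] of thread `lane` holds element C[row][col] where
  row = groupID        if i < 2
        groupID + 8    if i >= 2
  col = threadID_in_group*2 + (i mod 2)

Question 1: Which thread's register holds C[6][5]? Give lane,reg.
26,1

r: 6->gid=6,r8=0  c: 5->tid=2,i&1=1
L=6*4+2=26  i=0*2+1=1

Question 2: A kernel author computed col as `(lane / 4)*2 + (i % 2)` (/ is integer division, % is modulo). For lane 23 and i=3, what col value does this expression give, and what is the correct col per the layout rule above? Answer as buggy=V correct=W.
buggy=11 correct=7

`(lane / 4)*2 + (i % 2)`[23,3]->11
L=23->g=23>>2=5, t=23&3=3
[3]->row 5+8=13  col 3·2+1=7
col: 11 vs 7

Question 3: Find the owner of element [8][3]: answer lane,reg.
1,3

r:8=>grp=0,rB=1  c:3=>tig=1,lo=1
L=0*4+1=1  i=1*2+1=3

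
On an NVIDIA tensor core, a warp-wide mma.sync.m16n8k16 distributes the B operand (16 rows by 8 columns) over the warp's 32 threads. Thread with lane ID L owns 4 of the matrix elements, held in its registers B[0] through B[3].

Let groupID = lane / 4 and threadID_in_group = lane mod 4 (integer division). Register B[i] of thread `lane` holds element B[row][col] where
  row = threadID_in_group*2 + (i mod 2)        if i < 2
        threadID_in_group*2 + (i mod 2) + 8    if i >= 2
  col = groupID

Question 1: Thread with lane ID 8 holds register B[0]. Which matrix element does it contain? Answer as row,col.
0,2

lane 8->8/4=2, 8 mod 4=0
i=0  r:2·0+0+0->0  c:2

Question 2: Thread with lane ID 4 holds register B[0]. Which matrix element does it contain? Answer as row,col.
4: g=1,t=0
[0] (0*2+0+0,1) = (0,1)

0,1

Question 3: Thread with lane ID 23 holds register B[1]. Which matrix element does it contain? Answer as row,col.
7,5

L=23→G=23>>2=5, T=23&3=3
[1]→row 3·2+1+0=7  col G=5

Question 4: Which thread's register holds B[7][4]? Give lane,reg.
c=4->g=4  r=7->rb=0,t=3,b0=1
L=4*4+3=19  i=0*2+1=1

19,1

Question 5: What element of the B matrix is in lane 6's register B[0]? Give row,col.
L=6⇒gr=6>>2=1, th=6&3=2
[0]⇒row 2·2+0+0=4  col gr=1

4,1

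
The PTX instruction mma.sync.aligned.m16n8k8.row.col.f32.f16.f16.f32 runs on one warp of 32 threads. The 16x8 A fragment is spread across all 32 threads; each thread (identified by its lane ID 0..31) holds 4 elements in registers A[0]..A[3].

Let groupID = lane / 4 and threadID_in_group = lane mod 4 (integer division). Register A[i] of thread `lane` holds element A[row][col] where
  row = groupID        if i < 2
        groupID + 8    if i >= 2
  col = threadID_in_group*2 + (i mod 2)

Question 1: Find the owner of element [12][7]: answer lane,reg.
r=12⇒gr=4,Rb=1  c=7⇒th=3,odd=1
L=4*4+3=19  i=1*2+1=3

19,3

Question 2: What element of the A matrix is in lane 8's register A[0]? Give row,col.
8: grp=2,tig=0
[0] (2+0,0*2+0) = (2,0)

2,0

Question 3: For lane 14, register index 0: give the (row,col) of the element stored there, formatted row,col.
3,4

lane 14: G=3 (14/4), T=2 (14%4)
i=0: r=3+0=3, c=2*2+0=4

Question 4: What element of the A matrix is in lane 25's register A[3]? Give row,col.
14,3

lane 25: G=6 (25/4), T=1 (25%4)
i=3: r=6+8=14, c=1*2+1=3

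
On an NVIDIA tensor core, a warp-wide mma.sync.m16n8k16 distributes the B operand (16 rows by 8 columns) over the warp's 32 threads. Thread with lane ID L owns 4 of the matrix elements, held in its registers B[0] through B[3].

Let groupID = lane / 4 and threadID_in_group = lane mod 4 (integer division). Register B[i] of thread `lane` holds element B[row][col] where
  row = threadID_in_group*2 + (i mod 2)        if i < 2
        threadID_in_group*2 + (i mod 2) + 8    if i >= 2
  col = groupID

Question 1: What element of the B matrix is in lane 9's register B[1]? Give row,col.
3,2

lane 9: G=2 (9/4), T=1 (9%4)
i=1: r=1*2+1+0=3, c=G=2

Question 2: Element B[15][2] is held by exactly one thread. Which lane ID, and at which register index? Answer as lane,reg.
11,3

c:2=>grp=2  r:15=>rB=1,tig=3,lo=1
L=2*4+3=11  i=1*2+1=3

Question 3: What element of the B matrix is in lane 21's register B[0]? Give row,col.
2,5

lane 21: G=5 (21/4), T=1 (21%4)
i=0: r=1*2+0+0=2, c=G=5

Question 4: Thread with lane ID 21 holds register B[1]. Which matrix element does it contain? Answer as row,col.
3,5

21: gid=5,tid=1
[1] (1*2+1+0,5) = (3,5)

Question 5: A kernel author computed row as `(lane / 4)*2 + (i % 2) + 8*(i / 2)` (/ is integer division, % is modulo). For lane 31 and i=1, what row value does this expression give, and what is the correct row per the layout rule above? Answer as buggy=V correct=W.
`(lane / 4)*2 + (i % 2) + 8*(i / 2)`[31,1]=>15
lane 31: grp=7 (31/4), tig=3 (31%4)
i=1: r=3*2+1+0=7, c=grp=7
row: 15 vs 7

buggy=15 correct=7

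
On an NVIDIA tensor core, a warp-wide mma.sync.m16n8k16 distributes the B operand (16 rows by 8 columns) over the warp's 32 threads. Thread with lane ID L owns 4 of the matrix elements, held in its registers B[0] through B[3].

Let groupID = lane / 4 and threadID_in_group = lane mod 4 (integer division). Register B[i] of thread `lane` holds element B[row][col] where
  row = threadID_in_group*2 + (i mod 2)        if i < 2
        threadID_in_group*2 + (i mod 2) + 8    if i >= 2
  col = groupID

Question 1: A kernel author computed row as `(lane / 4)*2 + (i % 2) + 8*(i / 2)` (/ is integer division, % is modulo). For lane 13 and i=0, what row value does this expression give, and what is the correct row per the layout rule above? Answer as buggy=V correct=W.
`(lane / 4)*2 + (i % 2) + 8*(i / 2)`[13,0]→6
lane 13: G=3 (13/4), T=1 (13%4)
i=0: r=1*2+0+0=2, c=G=3
row: 6 vs 2

buggy=6 correct=2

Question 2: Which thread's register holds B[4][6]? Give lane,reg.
26,0

c=6⇒gr=6  r=4⇒Rb=0,th=2,odd=0
L=6*4+2=26  i=0*2+0=0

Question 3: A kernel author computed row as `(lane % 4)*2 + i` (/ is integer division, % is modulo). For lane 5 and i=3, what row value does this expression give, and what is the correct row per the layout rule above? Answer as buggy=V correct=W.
buggy=5 correct=11

`(lane % 4)*2 + i`[5,3]⇒5
lane 5: gr=1 (5/4), th=1 (5%4)
i=3: r=1*2+1+8=11, c=gr=1
row: 5 vs 11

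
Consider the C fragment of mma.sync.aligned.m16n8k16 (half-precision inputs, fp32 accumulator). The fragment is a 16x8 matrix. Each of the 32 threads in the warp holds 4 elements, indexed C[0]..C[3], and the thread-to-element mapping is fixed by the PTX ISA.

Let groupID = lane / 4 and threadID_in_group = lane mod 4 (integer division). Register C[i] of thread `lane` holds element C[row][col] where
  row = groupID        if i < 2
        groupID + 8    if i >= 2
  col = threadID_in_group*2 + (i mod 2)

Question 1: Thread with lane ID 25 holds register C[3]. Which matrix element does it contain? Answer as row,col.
L=25⇒gr=25>>2=6, th=25&3=1
[3]⇒row 6+8=14  col 1·2+1=3

14,3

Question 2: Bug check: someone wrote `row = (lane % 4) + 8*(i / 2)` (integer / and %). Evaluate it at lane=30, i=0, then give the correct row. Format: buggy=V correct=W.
`(lane % 4) + 8*(i / 2)`[30,0]->2
lane 30: g=7 (30/4), t=2 (30%4)
i=0: r=7+0=7, c=2*2+0=4
row: 2 vs 7

buggy=2 correct=7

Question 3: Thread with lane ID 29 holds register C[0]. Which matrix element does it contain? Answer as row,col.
7,2

L=29->g=29>>2=7, t=29&3=1
[0]->row 7+0=7  col 1·2+0=2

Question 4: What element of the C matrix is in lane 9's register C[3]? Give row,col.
10,3

L=9->g=9>>2=2, t=9&3=1
[3]->row 2+8=10  col 1·2+1=3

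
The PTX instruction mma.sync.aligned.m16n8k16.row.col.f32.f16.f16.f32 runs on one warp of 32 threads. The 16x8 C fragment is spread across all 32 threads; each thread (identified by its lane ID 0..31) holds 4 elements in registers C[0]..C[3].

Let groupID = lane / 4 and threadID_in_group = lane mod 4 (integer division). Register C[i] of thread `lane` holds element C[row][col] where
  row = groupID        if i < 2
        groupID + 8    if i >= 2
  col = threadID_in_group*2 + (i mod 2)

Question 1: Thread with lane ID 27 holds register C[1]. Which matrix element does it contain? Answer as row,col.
27: grp=6,tig=3
[1] (6+0,3*2+1) = (6,7)

6,7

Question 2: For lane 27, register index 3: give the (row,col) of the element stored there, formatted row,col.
14,7

lane 27: gid=6 (27/4), tid=3 (27%4)
i=3: r=6+8=14, c=3*2+1=7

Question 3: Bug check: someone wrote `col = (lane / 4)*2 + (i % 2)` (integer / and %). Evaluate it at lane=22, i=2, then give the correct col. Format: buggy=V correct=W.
buggy=10 correct=4

`(lane / 4)*2 + (i % 2)`[22,2]=>10
lane 22=>22/4=5, 22 mod 4=2
i=2  r:5+8=>13  c:2·2+0=>4
col: 10 vs 4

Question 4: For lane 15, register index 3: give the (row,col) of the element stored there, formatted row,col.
11,7

lane 15⇒15/4=3, 15 mod 4=3
i=3  r:3+8⇒11  c:2·3+1⇒7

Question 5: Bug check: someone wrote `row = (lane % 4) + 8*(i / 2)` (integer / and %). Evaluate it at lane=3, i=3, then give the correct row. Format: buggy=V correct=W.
`(lane % 4) + 8*(i / 2)`[3,3]→11
lane 3→3/4=0, 3 mod 4=3
i=3  r:0+8→8  c:2·3+1→7
row: 11 vs 8

buggy=11 correct=8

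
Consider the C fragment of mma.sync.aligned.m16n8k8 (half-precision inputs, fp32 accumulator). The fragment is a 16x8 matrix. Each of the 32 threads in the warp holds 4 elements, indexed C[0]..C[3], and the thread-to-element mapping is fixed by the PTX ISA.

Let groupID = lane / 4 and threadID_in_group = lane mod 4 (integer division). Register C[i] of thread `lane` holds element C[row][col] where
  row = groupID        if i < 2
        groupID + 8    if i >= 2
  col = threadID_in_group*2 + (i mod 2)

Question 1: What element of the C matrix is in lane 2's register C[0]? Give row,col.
lane 2: G=0 (2/4), T=2 (2%4)
i=0: r=0+0=0, c=2*2+0=4

0,4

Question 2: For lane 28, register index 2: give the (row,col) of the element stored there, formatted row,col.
15,0

28: grp=7,tig=0
[2] (7+8,0*2+0) = (15,0)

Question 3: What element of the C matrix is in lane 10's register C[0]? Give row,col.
2,4

L=10=>grp=10>>2=2, tig=10&3=2
[0]=>row 2+0=2  col 2·2+0=4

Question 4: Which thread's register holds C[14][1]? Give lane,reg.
24,3

r:14=>grp=6,rB=1  c:1=>tig=0,lo=1
L=6*4+0=24  i=1*2+1=3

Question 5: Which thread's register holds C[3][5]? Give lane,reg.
14,1

r=3→G=3,rhi=0  c=5→T=2,p=1
L=3*4+2=14  i=0*2+1=1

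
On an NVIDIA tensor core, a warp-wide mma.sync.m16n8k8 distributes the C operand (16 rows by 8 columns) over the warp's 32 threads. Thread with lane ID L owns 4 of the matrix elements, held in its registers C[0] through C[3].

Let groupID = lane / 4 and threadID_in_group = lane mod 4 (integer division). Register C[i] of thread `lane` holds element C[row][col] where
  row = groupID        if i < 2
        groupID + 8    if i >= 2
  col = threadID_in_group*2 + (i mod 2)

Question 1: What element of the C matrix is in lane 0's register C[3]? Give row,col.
lane 0->0/4=0, 0 mod 4=0
i=3  r:0+8->8  c:2·0+1->1

8,1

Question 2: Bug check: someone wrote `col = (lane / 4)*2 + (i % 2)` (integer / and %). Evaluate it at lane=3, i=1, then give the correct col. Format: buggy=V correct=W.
`(lane / 4)*2 + (i % 2)`[3,1]->1
lane 3->3/4=0, 3 mod 4=3
i=1  r:0+0->0  c:2·3+1->7
col: 1 vs 7

buggy=1 correct=7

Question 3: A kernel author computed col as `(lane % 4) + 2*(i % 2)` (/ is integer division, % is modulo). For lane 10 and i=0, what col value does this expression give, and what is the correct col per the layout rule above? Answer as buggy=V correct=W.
`(lane % 4) + 2*(i % 2)`[10,0]=>2
lane 10: grp=2 (10/4), tig=2 (10%4)
i=0: r=2+0=2, c=2*2+0=4
col: 2 vs 4

buggy=2 correct=4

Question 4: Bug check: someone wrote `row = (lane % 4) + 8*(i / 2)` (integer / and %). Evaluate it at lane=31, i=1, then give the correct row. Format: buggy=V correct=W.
buggy=3 correct=7

`(lane % 4) + 8*(i / 2)`[31,1]→3
lane 31→31/4=7, 31 mod 4=3
i=1  r:7+0→7  c:2·3+1→7
row: 3 vs 7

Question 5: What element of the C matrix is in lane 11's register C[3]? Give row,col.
L=11⇒gr=11>>2=2, th=11&3=3
[3]⇒row 2+8=10  col 3·2+1=7

10,7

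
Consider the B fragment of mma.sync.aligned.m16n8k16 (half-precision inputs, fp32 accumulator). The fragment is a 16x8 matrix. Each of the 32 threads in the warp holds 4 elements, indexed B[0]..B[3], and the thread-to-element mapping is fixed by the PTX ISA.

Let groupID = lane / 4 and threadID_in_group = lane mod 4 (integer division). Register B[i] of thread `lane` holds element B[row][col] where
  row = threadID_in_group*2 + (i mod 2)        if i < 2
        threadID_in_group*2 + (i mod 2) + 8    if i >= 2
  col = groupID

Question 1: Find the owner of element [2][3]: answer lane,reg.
13,0

c=3⇒gr=3  r=2⇒Rb=0,th=1,odd=0
L=3*4+1=13  i=0*2+0=0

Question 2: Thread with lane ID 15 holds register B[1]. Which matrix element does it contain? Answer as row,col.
lane 15: gr=3 (15/4), th=3 (15%4)
i=1: r=3*2+1+0=7, c=gr=3

7,3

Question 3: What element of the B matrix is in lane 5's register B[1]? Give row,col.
lane 5->5/4=1, 5 mod 4=1
i=1  r:2·1+1+0->3  c:1

3,1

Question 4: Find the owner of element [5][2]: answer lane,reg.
c:2=>grp=2  r:5=>rB=0,tig=2,lo=1
L=2*4+2=10  i=0*2+1=1

10,1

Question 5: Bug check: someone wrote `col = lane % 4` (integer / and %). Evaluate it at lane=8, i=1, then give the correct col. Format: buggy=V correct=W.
`lane % 4`[8,1]→0
lane 8→8/4=2, 8 mod 4=0
i=1  r:2·0+1+0→1  c:2
col: 0 vs 2

buggy=0 correct=2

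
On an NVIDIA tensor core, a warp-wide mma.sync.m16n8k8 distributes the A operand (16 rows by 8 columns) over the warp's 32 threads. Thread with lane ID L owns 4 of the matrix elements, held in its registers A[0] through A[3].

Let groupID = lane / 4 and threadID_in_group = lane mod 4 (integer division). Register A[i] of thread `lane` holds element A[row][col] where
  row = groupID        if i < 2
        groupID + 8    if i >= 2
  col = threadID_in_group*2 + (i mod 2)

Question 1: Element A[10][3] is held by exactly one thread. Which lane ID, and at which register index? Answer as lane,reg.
9,3

r: 10->gid=2,r8=1  c: 3->tid=1,i&1=1
L=2*4+1=9  i=1*2+1=3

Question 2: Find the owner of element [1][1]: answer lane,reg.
4,1

r=1->g=1,rb=0  c=1->t=0,b0=1
L=1*4+0=4  i=0*2+1=1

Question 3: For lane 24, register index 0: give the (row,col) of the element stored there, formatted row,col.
lane 24: G=6 (24/4), T=0 (24%4)
i=0: r=6+0=6, c=0*2+0=0

6,0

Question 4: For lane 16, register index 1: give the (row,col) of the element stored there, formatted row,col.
4,1

lane 16→16/4=4, 16 mod 4=0
i=1  r:4+0→4  c:2·0+1→1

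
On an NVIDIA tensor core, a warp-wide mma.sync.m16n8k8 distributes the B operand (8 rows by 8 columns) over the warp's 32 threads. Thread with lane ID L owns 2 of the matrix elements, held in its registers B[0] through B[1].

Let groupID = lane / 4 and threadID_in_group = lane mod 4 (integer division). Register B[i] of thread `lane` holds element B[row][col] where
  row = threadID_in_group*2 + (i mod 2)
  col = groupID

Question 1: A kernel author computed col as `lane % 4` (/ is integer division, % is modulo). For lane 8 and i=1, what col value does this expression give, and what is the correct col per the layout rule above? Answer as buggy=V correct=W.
buggy=0 correct=2

`lane % 4`[8,1]→0
lane 8: G=2 (8/4), T=0 (8%4)
i=1: r=0*2+1=1, c=G=2
col: 0 vs 2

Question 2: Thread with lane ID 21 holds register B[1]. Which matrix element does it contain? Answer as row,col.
3,5

lane 21→21/4=5, 21 mod 4=1
i=1  r:2·1+1→3  c:5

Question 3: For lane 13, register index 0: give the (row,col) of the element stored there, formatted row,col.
L=13=>grp=13>>2=3, tig=13&3=1
[0]=>row 1·2+0=2  col grp=3

2,3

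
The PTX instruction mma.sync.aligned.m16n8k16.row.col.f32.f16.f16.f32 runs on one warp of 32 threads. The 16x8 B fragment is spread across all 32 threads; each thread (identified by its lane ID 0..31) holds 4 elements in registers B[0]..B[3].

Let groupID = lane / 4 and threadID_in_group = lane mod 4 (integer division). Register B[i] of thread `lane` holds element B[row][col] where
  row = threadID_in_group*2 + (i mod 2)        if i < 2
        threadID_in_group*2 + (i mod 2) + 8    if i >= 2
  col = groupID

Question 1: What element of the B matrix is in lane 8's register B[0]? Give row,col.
0,2

8: g=2,t=0
[0] (0*2+0+0,2) = (0,2)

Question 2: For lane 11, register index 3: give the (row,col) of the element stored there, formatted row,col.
lane 11: g=2 (11/4), t=3 (11%4)
i=3: r=3*2+1+8=15, c=g=2

15,2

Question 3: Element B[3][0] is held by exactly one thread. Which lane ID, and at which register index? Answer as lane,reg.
c=0→G=0  r=3→rhi=0,T=1,p=1
L=0*4+1=1  i=0*2+1=1

1,1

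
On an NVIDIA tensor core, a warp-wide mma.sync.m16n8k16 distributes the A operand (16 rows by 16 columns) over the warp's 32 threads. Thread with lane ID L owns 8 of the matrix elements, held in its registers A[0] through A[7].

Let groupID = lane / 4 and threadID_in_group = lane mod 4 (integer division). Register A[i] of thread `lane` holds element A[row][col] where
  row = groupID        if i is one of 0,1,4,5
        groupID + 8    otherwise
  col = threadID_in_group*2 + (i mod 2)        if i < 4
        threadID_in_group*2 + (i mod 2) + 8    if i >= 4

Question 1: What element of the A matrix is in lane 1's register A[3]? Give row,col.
1: gr=0,th=1
[3] (0+8,1*2+1+0) = (8,3)

8,3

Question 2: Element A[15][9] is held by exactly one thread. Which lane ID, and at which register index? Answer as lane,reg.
r:15=>grp=7,rB=1  c:9=>cB=1,tig=0,lo=1
L=7*4+0=28  i=1*4+1*2+1=7

28,7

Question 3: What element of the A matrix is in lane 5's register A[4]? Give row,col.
1,10

lane 5: G=1 (5/4), T=1 (5%4)
i=4: r=1+0=1, c=1*2+0+8=10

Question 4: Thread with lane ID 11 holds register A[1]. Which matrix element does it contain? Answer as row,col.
2,7

11: G=2,T=3
[1] (2+0,3*2+1+0) = (2,7)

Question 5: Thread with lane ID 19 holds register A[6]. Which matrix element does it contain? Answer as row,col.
L=19→G=19>>2=4, T=19&3=3
[6]→row 4+8=12  col 3·2+0+8=14

12,14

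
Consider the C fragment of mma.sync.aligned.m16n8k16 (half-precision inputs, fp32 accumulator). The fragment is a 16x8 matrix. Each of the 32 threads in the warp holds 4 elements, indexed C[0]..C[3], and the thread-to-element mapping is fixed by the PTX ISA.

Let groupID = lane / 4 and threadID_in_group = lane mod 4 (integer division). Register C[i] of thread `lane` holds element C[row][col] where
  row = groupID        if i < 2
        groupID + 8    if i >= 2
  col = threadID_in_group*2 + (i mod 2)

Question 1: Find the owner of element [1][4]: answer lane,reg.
r=1→G=1,rhi=0  c=4→T=2,p=0
L=1*4+2=6  i=0*2+0=0

6,0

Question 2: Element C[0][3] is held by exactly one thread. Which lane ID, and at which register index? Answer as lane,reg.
r: 0->gid=0,r8=0  c: 3->tid=1,i&1=1
L=0*4+1=1  i=0*2+1=1

1,1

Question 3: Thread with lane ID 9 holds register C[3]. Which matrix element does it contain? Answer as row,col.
10,3

lane 9: gr=2 (9/4), th=1 (9%4)
i=3: r=2+8=10, c=1*2+1=3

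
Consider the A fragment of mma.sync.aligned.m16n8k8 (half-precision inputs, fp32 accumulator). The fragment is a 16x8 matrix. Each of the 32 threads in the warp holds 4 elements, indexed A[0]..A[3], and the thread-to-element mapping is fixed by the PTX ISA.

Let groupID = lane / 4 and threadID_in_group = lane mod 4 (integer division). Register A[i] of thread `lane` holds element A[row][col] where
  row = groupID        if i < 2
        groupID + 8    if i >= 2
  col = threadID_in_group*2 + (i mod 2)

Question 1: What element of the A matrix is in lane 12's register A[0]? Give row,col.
3,0

lane 12→12/4=3, 12 mod 4=0
i=0  r:3+0→3  c:2·0+0→0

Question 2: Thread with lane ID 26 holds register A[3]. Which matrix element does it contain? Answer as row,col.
14,5

L=26->g=26>>2=6, t=26&3=2
[3]->row 6+8=14  col 2·2+1=5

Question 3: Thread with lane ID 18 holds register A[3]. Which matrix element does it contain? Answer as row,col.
12,5

lane 18: grp=4 (18/4), tig=2 (18%4)
i=3: r=4+8=12, c=2*2+1=5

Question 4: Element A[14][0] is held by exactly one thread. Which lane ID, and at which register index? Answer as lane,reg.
r=14⇒gr=6,Rb=1  c=0⇒th=0,odd=0
L=6*4+0=24  i=1*2+0=2

24,2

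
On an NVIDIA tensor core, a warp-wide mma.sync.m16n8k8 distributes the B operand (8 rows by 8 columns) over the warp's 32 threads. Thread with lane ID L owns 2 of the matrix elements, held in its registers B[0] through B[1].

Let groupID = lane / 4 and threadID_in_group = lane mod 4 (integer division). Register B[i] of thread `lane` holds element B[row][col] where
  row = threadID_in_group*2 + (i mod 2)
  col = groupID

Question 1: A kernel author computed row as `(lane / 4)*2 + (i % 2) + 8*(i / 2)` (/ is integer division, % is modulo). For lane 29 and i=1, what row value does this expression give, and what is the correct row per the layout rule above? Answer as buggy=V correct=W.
buggy=15 correct=3

`(lane / 4)*2 + (i % 2) + 8*(i / 2)`[29,1]->15
lane 29->29/4=7, 29 mod 4=1
i=1  r:2·1+1->3  c:7
row: 15 vs 3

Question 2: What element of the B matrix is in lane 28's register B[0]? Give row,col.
0,7

lane 28: g=7 (28/4), t=0 (28%4)
i=0: r=0*2+0=0, c=g=7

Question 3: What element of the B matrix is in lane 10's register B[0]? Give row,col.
L=10⇒gr=10>>2=2, th=10&3=2
[0]⇒row 2·2+0=4  col gr=2

4,2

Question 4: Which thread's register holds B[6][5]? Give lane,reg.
23,0

c=5→G=5  r=6→T=3,p=0
L=5*4+3=23  i=0=0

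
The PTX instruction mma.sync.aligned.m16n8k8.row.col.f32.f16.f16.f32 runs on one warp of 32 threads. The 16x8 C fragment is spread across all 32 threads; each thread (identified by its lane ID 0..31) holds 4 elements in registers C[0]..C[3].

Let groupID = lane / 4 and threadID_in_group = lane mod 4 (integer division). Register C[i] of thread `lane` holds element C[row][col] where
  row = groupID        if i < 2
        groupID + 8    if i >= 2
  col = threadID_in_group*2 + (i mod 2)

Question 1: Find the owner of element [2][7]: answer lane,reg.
11,1

r=2→G=2,rhi=0  c=7→T=3,p=1
L=2*4+3=11  i=0*2+1=1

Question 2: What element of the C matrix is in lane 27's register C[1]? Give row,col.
lane 27: grp=6 (27/4), tig=3 (27%4)
i=1: r=6+0=6, c=3*2+1=7

6,7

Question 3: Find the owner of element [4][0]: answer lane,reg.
r: 4->gid=4,r8=0  c: 0->tid=0,i&1=0
L=4*4+0=16  i=0*2+0=0

16,0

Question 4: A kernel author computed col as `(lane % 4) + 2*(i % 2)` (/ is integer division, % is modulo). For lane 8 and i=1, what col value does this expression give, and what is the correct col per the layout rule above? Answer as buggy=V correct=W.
`(lane % 4) + 2*(i % 2)`[8,1]->2
L=8->g=8>>2=2, t=8&3=0
[1]->row 2+0=2  col 0·2+1=1
col: 2 vs 1

buggy=2 correct=1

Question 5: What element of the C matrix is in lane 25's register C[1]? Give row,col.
6,3

lane 25: G=6 (25/4), T=1 (25%4)
i=1: r=6+0=6, c=1*2+1=3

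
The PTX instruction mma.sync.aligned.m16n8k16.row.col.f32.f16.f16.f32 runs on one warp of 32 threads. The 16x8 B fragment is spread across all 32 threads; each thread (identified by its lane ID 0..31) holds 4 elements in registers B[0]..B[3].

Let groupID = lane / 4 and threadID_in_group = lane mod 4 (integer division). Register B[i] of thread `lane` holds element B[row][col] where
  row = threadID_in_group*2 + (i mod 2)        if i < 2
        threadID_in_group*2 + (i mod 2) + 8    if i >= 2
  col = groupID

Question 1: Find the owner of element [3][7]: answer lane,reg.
c=7⇒gr=7  r=3⇒Rb=0,th=1,odd=1
L=7*4+1=29  i=0*2+1=1

29,1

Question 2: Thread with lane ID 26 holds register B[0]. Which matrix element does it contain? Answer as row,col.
4,6

26: gid=6,tid=2
[0] (2*2+0+0,6) = (4,6)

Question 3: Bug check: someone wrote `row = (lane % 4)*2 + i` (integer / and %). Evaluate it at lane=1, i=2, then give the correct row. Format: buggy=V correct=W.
`(lane % 4)*2 + i`[1,2]->4
L=1->g=1>>2=0, t=1&3=1
[2]->row 1·2+0+8=10  col g=0
row: 4 vs 10

buggy=4 correct=10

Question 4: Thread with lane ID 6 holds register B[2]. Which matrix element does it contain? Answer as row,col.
L=6→G=6>>2=1, T=6&3=2
[2]→row 2·2+0+8=12  col G=1

12,1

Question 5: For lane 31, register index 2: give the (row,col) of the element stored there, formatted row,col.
lane 31: G=7 (31/4), T=3 (31%4)
i=2: r=3*2+0+8=14, c=G=7

14,7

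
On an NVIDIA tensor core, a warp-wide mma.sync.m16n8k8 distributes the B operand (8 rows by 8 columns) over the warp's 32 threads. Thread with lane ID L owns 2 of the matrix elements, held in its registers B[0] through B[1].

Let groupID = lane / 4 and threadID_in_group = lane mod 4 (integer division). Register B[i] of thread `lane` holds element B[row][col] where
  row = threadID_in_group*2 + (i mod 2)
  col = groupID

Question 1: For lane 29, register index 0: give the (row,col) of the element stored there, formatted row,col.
2,7

L=29->g=29>>2=7, t=29&3=1
[0]->row 1·2+0=2  col g=7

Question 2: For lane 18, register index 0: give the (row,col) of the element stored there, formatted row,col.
lane 18->18/4=4, 18 mod 4=2
i=0  r:2·2+0->4  c:4

4,4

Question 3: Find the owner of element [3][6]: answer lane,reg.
c=6→G=6  r=3→T=1,p=1
L=6*4+1=25  i=1=1

25,1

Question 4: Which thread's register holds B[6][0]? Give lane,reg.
c=0→G=0  r=6→T=3,p=0
L=0*4+3=3  i=0=0

3,0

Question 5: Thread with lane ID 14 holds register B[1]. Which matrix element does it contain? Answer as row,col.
5,3

lane 14->14/4=3, 14 mod 4=2
i=1  r:2·2+1->5  c:3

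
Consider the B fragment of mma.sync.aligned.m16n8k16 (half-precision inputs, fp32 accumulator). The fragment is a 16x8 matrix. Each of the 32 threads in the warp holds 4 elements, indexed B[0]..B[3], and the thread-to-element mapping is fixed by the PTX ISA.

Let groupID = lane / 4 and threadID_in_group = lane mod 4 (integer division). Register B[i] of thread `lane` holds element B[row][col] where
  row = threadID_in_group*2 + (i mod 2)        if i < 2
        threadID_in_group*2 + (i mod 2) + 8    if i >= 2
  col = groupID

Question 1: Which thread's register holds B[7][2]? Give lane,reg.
11,1

c=2→G=2  r=7→rhi=0,T=3,p=1
L=2*4+3=11  i=0*2+1=1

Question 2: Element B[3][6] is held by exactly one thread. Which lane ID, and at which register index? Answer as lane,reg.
25,1

c: 6->gid=6  r: 3->r8=0,tid=1,i&1=1
L=6*4+1=25  i=0*2+1=1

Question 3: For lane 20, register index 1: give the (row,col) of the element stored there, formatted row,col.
L=20->g=20>>2=5, t=20&3=0
[1]->row 0·2+1+0=1  col g=5

1,5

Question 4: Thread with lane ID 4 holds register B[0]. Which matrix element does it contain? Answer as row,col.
4: grp=1,tig=0
[0] (0*2+0+0,1) = (0,1)

0,1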